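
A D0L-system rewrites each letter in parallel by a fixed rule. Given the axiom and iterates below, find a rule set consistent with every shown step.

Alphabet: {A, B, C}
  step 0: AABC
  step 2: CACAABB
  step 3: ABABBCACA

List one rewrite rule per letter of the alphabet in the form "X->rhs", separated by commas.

  step 2 ⇒ step 3: CACAABB ⇒ A·B·A·B·B·CA·CA
    A ↦ B
    B ↦ CA
    C ↦ A

A->B, B->CA, C->A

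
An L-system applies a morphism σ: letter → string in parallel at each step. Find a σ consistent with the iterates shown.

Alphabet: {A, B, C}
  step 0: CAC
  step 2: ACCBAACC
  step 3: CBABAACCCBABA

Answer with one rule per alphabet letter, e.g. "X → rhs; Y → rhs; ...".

A->C, B->AC, C->BA

  step 2 ⇒ step 3: ACCBAACC ⇒ C·BA·BA·AC·C·C·BA·BA
    A ↦ C
    B ↦ AC
    C ↦ BA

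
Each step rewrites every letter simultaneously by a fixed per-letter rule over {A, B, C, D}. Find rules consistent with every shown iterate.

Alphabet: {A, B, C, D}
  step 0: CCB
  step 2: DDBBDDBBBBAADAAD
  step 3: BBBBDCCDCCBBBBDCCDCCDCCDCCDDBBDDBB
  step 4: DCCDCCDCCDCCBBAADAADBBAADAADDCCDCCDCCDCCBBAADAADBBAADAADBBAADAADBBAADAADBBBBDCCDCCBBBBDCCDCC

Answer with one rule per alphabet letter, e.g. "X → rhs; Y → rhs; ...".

  step 3 ⇒ step 4: BBBBDCCDCCBBBBDCCDCCDCCDCCDDBBDDBB ⇒ DCC·DCC·DCC·DCC·BB·AAD·AAD·BB·AAD·AAD·DCC·DCC·DCC·DCC·BB·AAD·AAD·BB·AAD·AAD·BB·AAD·AAD·BB·AAD·AAD·BB·BB·DCC·DCC·BB·BB·DCC·DCC
    B ↦ DCC
    C ↦ AAD
    D ↦ BB
  step 2 ⇒ step 3: DDBBDDBBBBAADAAD ⇒ BB·BB·DCC·DCC·BB·BB·DCC·DCC·DCC·DCC·D·D·BB·D·D·BB
    A ↦ D

A->D, B->DCC, C->AAD, D->BB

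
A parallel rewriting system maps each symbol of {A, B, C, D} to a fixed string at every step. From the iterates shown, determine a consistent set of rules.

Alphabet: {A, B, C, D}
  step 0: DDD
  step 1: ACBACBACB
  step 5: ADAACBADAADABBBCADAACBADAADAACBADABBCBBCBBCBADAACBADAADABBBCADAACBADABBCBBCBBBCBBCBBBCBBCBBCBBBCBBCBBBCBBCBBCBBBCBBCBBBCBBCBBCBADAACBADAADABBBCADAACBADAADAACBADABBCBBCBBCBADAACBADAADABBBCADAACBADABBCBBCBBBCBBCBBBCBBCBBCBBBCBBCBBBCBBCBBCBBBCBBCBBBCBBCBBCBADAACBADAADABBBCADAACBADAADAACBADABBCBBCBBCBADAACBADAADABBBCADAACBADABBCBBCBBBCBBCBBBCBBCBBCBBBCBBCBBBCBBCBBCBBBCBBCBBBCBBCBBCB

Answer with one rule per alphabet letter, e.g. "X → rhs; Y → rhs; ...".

  step 0 ⇒ step 1: DDD ⇒ ACB·ACB·ACB
    D ↦ ACB
    A ↦ ADA  (constrained at step 1)
    B ↦ BBC  (constrained at step 1)
    C ↦ B  (constrained at step 1)

A->ADA, B->BBC, C->B, D->ACB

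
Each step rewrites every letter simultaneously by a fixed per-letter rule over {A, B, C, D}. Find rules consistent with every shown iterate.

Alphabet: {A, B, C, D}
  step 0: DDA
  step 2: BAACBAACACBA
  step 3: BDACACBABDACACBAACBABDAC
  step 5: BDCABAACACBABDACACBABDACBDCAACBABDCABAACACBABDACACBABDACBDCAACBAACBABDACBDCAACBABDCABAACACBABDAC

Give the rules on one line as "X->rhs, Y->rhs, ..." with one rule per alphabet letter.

  step 2 ⇒ step 3: BAACBAACACBA ⇒ BD·AC·AC·BA·BD·AC·AC·BA·AC·BA·BD·AC
    A ↦ AC
    B ↦ BD
    C ↦ BA
    D ↦ CA  (constrained at step 0)

A->AC, B->BD, C->BA, D->CA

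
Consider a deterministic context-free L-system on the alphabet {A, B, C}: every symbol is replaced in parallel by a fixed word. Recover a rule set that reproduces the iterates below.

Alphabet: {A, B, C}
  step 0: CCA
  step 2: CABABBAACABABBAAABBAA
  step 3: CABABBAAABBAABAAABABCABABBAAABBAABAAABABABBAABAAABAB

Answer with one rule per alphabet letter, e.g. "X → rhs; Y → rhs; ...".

A->AB, B->BAA, C->CAB

  step 2 ⇒ step 3: CABABBAACABABBAAABBAA ⇒ CAB·AB·BAA·AB·BAA·BAA·AB·AB·CAB·AB·BAA·AB·BAA·BAA·AB·AB·AB·BAA·BAA·AB·AB
    A ↦ AB
    B ↦ BAA
    C ↦ CAB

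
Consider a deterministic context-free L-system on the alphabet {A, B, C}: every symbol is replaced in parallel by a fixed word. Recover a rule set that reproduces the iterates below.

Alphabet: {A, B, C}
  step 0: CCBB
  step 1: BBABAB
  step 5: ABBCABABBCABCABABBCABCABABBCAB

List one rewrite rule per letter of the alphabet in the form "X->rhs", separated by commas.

  step 0 ⇒ step 1: CCBB ⇒ B·B·AB·AB
    B ↦ AB
    C ↦ B
    A ↦ C  (constrained at step 1)

A->C, B->AB, C->B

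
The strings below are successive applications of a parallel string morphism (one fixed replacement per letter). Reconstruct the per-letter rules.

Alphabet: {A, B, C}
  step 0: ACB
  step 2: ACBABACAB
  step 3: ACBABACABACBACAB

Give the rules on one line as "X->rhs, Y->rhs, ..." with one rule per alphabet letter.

A->AC, B->AB, C->B

  step 2 ⇒ step 3: ACBABACAB ⇒ AC·B·AB·AC·AB·AC·B·AC·AB
    A ↦ AC
    B ↦ AB
    C ↦ B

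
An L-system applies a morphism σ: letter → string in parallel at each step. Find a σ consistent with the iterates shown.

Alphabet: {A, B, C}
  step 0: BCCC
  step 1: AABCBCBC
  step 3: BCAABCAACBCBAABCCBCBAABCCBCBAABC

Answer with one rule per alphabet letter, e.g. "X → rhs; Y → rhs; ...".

A->CB, B->AA, C->BC

  step 0 ⇒ step 1: BCCC ⇒ AA·BC·BC·BC
    B ↦ AA
    C ↦ BC
    A ↦ CB  (constrained at step 1)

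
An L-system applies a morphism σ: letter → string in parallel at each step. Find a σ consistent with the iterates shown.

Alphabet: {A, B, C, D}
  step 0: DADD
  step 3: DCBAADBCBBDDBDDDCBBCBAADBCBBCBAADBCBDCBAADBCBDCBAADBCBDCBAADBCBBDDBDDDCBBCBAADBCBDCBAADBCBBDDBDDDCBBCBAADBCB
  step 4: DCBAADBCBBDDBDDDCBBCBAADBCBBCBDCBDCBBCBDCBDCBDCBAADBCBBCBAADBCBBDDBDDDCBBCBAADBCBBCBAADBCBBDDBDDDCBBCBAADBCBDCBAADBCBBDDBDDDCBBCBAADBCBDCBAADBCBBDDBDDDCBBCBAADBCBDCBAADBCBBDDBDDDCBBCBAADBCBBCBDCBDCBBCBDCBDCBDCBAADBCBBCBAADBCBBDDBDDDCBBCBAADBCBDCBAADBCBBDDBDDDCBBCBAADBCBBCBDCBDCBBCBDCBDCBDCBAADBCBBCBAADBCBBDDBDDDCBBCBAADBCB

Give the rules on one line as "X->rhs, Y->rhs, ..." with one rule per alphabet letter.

A->BDD, B->BCB, C->AAD, D->DCB

  step 3 ⇒ step 4: DCBAADBCBBDDBDDDCBBCBAADBCBBCBAADBCBDCBAADBCBDCBAADBCBDCBAADBCBBDDBDDDCBBCBAADBCBDCBAADBCBBDDBDDDCBBCBAADBCB ⇒ DCB·AAD·BCB·BDD·BDD·DCB·BCB·AAD·BCB·BCB·DCB·DCB·BCB·DCB·DCB·DCB·AAD·BCB·BCB·AAD·BCB·BDD·BDD·DCB·BCB·AAD·BCB·BCB·AAD·BCB·BDD·BDD·DCB·BCB·AAD·BCB·DCB·AAD·BCB·BDD·BDD·DCB·BCB·AAD·BCB·DCB·AAD·BCB·BDD·BDD·DCB·BCB·AAD·BCB·DCB·AAD·BCB·BDD·BDD·DCB·BCB·AAD·BCB·BCB·DCB·DCB·BCB·DCB·DCB·DCB·AAD·BCB·BCB·AAD·BCB·BDD·BDD·DCB·BCB·AAD·BCB·DCB·AAD·BCB·BDD·BDD·DCB·BCB·AAD·BCB·BCB·DCB·DCB·BCB·DCB·DCB·DCB·AAD·BCB·BCB·AAD·BCB·BDD·BDD·DCB·BCB·AAD·BCB
    A ↦ BDD
    B ↦ BCB
    C ↦ AAD
    D ↦ DCB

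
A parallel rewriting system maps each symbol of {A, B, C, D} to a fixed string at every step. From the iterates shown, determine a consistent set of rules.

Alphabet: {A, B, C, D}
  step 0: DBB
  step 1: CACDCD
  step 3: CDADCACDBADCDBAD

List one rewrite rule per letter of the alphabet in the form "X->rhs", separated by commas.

  step 0 ⇒ step 1: DBB ⇒ CA·CD·CD
    B ↦ CD
    D ↦ CA
    A ↦ AD  (constrained at step 1)
    C ↦ B  (constrained at step 1)

A->AD, B->CD, C->B, D->CA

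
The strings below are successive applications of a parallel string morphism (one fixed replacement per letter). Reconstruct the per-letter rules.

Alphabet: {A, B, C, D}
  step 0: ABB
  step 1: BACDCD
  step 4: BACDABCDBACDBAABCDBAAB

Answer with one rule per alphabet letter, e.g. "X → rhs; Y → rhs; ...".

A->BA, B->CD, C->A, D->B

  step 0 ⇒ step 1: ABB ⇒ BA·CD·CD
    A ↦ BA
    B ↦ CD
    C ↦ A  (constrained at step 1)
    D ↦ B  (constrained at step 1)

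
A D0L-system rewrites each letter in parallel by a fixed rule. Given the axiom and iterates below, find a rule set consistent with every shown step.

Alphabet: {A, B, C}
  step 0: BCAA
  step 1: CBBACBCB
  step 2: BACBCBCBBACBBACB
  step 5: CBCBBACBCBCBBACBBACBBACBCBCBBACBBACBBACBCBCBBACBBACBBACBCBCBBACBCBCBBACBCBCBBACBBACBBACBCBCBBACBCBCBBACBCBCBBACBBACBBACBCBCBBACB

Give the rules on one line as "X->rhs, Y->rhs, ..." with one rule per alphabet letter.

  step 1 ⇒ step 2: CBBACBCB ⇒ BA·CB·CB·CB·BA·CB·BA·CB
    A ↦ CB
    B ↦ CB
    C ↦ BA

A->CB, B->CB, C->BA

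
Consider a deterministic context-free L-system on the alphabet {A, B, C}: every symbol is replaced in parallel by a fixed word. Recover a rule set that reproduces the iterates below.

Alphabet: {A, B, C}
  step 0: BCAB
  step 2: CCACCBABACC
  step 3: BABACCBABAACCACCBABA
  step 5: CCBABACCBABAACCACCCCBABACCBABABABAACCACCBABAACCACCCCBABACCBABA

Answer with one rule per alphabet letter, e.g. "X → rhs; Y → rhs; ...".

A->CC, B->A, C->BA

  step 2 ⇒ step 3: CCACCBABACC ⇒ BA·BA·CC·BA·BA·A·CC·A·CC·BA·BA
    A ↦ CC
    B ↦ A
    C ↦ BA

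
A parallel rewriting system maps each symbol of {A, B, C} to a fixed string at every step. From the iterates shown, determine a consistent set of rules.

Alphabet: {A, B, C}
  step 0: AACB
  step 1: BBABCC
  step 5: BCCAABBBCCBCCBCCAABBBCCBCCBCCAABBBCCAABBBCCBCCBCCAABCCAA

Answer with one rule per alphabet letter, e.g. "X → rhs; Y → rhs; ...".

A->B, B->BCC, C->A

  step 0 ⇒ step 1: AACB ⇒ B·B·A·BCC
    A ↦ B
    B ↦ BCC
    C ↦ A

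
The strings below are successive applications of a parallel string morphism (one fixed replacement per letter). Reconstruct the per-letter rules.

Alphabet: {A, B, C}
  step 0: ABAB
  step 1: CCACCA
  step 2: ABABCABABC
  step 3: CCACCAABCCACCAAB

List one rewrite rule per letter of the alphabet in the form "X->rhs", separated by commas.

  step 2 ⇒ step 3: ABABCABABC ⇒ C·CA·C·CA·AB·C·CA·C·CA·AB
    A ↦ C
    B ↦ CA
    C ↦ AB

A->C, B->CA, C->AB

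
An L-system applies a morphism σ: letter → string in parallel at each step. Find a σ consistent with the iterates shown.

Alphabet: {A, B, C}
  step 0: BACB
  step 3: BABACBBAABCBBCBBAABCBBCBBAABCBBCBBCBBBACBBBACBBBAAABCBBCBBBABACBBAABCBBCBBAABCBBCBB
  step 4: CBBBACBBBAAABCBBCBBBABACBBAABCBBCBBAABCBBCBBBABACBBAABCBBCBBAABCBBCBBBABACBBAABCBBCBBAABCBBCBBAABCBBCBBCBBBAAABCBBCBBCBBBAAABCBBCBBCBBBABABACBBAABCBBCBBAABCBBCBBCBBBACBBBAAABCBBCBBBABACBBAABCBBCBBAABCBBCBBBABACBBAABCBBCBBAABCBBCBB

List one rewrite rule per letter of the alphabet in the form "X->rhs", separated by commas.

A->BA, B->CBB, C->AAB

  step 3 ⇒ step 4: BABACBBAABCBBCBBAABCBBCBBAABCBBCBBCBBBACBBBACBBBAAABCBBCBBBABACBBAABCBBCBBAABCBBCBB ⇒ CBB·BA·CBB·BA·AAB·CBB·CBB·BA·BA·CBB·AAB·CBB·CBB·AAB·CBB·CBB·BA·BA·CBB·AAB·CBB·CBB·AAB·CBB·CBB·BA·BA·CBB·AAB·CBB·CBB·AAB·CBB·CBB·AAB·CBB·CBB·CBB·BA·AAB·CBB·CBB·CBB·BA·AAB·CBB·CBB·CBB·BA·BA·BA·CBB·AAB·CBB·CBB·AAB·CBB·CBB·CBB·BA·CBB·BA·AAB·CBB·CBB·BA·BA·CBB·AAB·CBB·CBB·AAB·CBB·CBB·BA·BA·CBB·AAB·CBB·CBB·AAB·CBB·CBB
    A ↦ BA
    B ↦ CBB
    C ↦ AAB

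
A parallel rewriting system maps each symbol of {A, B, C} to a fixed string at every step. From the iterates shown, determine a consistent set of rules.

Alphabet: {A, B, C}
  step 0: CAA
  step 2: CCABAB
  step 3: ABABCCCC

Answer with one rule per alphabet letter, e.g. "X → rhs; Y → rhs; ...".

A->C, B->C, C->AB

  step 2 ⇒ step 3: CCABAB ⇒ AB·AB·C·C·C·C
    A ↦ C
    B ↦ C
    C ↦ AB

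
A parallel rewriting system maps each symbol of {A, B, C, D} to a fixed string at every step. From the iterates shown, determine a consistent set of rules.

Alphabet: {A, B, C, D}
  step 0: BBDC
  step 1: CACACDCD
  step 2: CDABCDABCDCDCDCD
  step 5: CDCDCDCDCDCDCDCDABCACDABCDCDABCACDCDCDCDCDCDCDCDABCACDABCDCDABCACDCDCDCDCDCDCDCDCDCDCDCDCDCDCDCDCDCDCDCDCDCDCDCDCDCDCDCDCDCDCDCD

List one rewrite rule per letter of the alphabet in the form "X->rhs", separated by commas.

A->AB, B->CA, C->CD, D->CD

  step 1 ⇒ step 2: CACACDCD ⇒ CD·AB·CD·AB·CD·CD·CD·CD
    A ↦ AB
    C ↦ CD
    D ↦ CD
  step 0 ⇒ step 1: BBDC ⇒ CA·CA·CD·CD
    B ↦ CA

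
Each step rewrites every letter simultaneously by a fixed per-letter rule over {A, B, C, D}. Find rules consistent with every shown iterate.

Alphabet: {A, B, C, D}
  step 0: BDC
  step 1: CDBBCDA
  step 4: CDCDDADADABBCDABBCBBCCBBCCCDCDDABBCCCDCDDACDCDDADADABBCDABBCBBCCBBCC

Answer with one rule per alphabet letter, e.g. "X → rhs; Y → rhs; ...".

A->C, B->CD, C->DA, D->BBC

  step 0 ⇒ step 1: BDC ⇒ CD·BBC·DA
    B ↦ CD
    C ↦ DA
    D ↦ BBC
    A ↦ C  (constrained at step 1)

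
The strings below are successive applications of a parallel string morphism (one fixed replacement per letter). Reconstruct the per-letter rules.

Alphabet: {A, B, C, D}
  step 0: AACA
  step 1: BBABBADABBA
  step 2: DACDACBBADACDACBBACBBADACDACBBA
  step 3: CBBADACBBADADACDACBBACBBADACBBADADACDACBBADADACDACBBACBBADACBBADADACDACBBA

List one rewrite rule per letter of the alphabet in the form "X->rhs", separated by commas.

A->BBA, B->DAC, C->DA, D->C

  step 2 ⇒ step 3: DACDACBBADACDACBBACBBADACDACBBA ⇒ C·BBA·DA·C·BBA·DA·DAC·DAC·BBA·C·BBA·DA·C·BBA·DA·DAC·DAC·BBA·DA·DAC·DAC·BBA·C·BBA·DA·C·BBA·DA·DAC·DAC·BBA
    A ↦ BBA
    B ↦ DAC
    C ↦ DA
    D ↦ C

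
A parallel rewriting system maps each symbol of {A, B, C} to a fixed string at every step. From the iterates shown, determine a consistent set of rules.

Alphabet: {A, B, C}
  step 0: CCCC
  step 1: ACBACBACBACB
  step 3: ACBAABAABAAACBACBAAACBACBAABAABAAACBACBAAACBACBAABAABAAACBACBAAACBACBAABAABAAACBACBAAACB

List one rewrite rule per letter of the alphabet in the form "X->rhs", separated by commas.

A->BAA, B->AC, C->ACB

  step 0 ⇒ step 1: CCCC ⇒ ACB·ACB·ACB·ACB
    C ↦ ACB
    A ↦ BAA  (constrained at step 1)
    B ↦ AC  (constrained at step 1)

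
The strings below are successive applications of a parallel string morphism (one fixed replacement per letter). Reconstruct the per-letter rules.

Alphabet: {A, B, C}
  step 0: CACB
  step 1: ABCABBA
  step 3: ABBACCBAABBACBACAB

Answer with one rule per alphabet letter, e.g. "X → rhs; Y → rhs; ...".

A->C, B->BA, C->AB

  step 0 ⇒ step 1: CACB ⇒ AB·C·AB·BA
    A ↦ C
    B ↦ BA
    C ↦ AB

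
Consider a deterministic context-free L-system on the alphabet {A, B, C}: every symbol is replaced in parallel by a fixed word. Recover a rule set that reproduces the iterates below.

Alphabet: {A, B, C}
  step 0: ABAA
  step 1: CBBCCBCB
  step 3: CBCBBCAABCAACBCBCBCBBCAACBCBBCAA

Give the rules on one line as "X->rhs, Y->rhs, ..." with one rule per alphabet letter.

  step 0 ⇒ step 1: ABAA ⇒ CB·BC·CB·CB
    A ↦ CB
    B ↦ BC
    C ↦ AA  (constrained at step 1)

A->CB, B->BC, C->AA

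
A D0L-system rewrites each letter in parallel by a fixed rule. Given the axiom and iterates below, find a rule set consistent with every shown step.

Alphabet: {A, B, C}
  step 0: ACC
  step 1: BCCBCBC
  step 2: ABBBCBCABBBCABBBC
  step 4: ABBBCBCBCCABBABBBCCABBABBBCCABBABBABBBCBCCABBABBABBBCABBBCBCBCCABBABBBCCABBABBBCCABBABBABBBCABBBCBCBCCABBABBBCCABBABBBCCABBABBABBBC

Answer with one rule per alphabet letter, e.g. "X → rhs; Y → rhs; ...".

  step 1 ⇒ step 2: BCCBCBC ⇒ ABB·BC·BC·ABB·BC·ABB·BC
    B ↦ ABB
    C ↦ BC
  step 0 ⇒ step 1: ACC ⇒ BCC·BC·BC
    A ↦ BCC

A->BCC, B->ABB, C->BC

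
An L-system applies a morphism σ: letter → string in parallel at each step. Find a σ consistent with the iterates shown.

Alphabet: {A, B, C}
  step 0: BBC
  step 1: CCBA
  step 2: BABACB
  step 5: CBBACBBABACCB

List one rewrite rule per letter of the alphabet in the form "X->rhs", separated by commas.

  step 1 ⇒ step 2: CCBA ⇒ BA·BA·C·B
    A ↦ B
    B ↦ C
    C ↦ BA

A->B, B->C, C->BA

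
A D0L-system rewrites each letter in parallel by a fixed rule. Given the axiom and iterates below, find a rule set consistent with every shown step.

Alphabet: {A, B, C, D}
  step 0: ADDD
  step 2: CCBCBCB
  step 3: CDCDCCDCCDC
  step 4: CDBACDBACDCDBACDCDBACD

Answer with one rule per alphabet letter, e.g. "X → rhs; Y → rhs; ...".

  step 3 ⇒ step 4: CDCDCCDCCDC ⇒ CD·BA·CD·BA·CD·CD·BA·CD·CD·BA·CD
    C ↦ CD
    D ↦ BA
    A ↦ B  (constrained at step 0)
  step 2 ⇒ step 3: CCBCBCB ⇒ CD·CD·C·CD·C·CD·C
    B ↦ C

A->B, B->C, C->CD, D->BA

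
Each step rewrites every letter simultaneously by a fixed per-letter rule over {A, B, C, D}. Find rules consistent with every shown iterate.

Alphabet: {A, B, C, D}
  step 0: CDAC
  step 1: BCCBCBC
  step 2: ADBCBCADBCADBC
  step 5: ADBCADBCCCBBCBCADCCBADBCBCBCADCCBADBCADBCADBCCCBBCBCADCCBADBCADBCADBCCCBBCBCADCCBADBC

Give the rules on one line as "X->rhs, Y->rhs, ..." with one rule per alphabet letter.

A->C, B->AD, C->BC, D->CB

  step 1 ⇒ step 2: BCCBCBC ⇒ AD·BC·BC·AD·BC·AD·BC
    B ↦ AD
    C ↦ BC
  step 0 ⇒ step 1: CDAC ⇒ BC·CB·C·BC
    A ↦ C
  step 0 ⇒ step 1: CDAC ⇒ BC·CB·C·BC
    D ↦ CB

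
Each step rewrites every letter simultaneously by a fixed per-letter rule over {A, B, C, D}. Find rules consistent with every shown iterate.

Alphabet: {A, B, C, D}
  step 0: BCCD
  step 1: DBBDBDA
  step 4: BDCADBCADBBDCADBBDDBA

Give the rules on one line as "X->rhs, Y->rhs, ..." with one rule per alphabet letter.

  step 0 ⇒ step 1: BCCD ⇒ DB·BD·BD·A
    B ↦ DB
    C ↦ BD
    D ↦ A
    A ↦ C  (constrained at step 1)

A->C, B->DB, C->BD, D->A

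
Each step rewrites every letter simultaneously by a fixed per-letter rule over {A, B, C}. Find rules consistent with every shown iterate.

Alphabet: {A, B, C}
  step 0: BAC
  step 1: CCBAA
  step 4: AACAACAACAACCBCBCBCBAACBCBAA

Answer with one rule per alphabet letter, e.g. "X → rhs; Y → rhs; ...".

A->CB, B->C, C->AA

  step 0 ⇒ step 1: BAC ⇒ C·CB·AA
    A ↦ CB
    B ↦ C
    C ↦ AA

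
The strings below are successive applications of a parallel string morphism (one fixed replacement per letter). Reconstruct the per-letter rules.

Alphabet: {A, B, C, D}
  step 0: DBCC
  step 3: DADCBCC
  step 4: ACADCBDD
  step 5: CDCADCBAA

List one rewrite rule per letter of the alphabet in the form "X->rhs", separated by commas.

  step 4 ⇒ step 5: ACADCBDD ⇒ C·D·C·A·D·CB·A·A
    A ↦ C
    B ↦ CB
    C ↦ D
    D ↦ A

A->C, B->CB, C->D, D->A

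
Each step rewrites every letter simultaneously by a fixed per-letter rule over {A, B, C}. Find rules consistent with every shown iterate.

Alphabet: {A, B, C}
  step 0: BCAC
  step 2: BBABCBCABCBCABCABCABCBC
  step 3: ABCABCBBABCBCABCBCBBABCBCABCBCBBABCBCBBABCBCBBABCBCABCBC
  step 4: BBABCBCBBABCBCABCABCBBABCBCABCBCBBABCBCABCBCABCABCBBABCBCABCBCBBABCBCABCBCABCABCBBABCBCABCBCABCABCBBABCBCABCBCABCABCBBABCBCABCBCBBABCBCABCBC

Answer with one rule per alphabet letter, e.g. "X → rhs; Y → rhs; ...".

A->BB, B->ABC, C->BC

  step 3 ⇒ step 4: ABCABCBBABCBCABCBCBBABCBCABCBCBBABCBCBBABCBCBBABCBCABCBC ⇒ BB·ABC·BC·BB·ABC·BC·ABC·ABC·BB·ABC·BC·ABC·BC·BB·ABC·BC·ABC·BC·ABC·ABC·BB·ABC·BC·ABC·BC·BB·ABC·BC·ABC·BC·ABC·ABC·BB·ABC·BC·ABC·BC·ABC·ABC·BB·ABC·BC·ABC·BC·ABC·ABC·BB·ABC·BC·ABC·BC·BB·ABC·BC·ABC·BC
    A ↦ BB
    B ↦ ABC
    C ↦ BC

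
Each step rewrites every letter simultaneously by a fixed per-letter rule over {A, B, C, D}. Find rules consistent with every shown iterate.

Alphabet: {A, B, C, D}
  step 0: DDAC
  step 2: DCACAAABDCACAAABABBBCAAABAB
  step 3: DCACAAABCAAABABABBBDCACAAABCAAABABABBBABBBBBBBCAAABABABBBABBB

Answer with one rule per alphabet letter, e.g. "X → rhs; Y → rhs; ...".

  step 2 ⇒ step 3: DCACAAABDCACAAABABBBCAAABAB ⇒ DCA·CAA·AB·CAA·AB·AB·AB·BB·DCA·CAA·AB·CAA·AB·AB·AB·BB·AB·BB·BB·BB·CAA·AB·AB·AB·BB·AB·BB
    A ↦ AB
    B ↦ BB
    C ↦ CAA
    D ↦ DCA

A->AB, B->BB, C->CAA, D->DCA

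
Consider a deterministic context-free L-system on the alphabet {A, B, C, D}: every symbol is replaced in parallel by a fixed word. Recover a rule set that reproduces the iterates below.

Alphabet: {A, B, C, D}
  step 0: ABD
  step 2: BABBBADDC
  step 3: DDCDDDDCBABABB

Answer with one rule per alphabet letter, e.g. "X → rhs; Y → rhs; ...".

A->DC, B->D, C->BB, D->BA

  step 2 ⇒ step 3: BABBBADDC ⇒ D·DC·D·D·D·DC·BA·BA·BB
    A ↦ DC
    B ↦ D
    C ↦ BB
    D ↦ BA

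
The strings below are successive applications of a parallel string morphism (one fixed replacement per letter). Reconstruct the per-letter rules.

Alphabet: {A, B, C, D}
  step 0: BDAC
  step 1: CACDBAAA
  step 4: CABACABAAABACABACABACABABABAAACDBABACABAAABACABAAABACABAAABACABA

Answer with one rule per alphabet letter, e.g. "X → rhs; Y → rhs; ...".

A->BA, B->CA, C->AA, D->CD

  step 0 ⇒ step 1: BDAC ⇒ CA·CD·BA·AA
    A ↦ BA
    B ↦ CA
    C ↦ AA
    D ↦ CD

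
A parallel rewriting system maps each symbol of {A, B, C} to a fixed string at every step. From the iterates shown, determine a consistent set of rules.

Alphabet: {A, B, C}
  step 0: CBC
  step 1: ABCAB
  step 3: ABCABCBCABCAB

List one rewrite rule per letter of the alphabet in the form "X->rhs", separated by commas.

A->CB, B->C, C->AB

  step 0 ⇒ step 1: CBC ⇒ AB·C·AB
    B ↦ C
    C ↦ AB
    A ↦ CB  (constrained at step 1)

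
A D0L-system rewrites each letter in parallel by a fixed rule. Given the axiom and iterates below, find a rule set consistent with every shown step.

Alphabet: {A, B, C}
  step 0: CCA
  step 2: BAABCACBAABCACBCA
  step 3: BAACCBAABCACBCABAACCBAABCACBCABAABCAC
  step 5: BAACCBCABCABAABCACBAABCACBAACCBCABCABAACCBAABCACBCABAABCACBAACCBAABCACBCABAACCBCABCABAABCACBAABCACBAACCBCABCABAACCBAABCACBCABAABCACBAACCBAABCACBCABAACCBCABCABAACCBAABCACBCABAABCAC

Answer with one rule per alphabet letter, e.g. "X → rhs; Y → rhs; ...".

A->C, B->BAA, C->BCA

  step 2 ⇒ step 3: BAABCACBAABCACBCA ⇒ BAA·C·C·BAA·BCA·C·BCA·BAA·C·C·BAA·BCA·C·BCA·BAA·BCA·C
    A ↦ C
    B ↦ BAA
    C ↦ BCA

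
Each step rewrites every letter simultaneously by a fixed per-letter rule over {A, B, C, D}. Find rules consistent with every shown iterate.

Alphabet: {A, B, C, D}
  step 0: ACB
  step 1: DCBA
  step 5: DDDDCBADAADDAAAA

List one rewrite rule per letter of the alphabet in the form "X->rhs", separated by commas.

  step 0 ⇒ step 1: ACB ⇒ D·CB·A
    A ↦ D
    B ↦ A
    C ↦ CB
    D ↦ AA  (constrained at step 1)

A->D, B->A, C->CB, D->AA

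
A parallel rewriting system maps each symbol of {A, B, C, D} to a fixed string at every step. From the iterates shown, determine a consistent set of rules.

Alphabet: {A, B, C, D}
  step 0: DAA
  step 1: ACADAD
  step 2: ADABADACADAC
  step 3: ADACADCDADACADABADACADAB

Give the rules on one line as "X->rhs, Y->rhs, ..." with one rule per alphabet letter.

  step 2 ⇒ step 3: ADABADACADAC ⇒ AD·AC·AD·CD·AD·AC·AD·AB·AD·AC·AD·AB
    A ↦ AD
    B ↦ CD
    C ↦ AB
    D ↦ AC

A->AD, B->CD, C->AB, D->AC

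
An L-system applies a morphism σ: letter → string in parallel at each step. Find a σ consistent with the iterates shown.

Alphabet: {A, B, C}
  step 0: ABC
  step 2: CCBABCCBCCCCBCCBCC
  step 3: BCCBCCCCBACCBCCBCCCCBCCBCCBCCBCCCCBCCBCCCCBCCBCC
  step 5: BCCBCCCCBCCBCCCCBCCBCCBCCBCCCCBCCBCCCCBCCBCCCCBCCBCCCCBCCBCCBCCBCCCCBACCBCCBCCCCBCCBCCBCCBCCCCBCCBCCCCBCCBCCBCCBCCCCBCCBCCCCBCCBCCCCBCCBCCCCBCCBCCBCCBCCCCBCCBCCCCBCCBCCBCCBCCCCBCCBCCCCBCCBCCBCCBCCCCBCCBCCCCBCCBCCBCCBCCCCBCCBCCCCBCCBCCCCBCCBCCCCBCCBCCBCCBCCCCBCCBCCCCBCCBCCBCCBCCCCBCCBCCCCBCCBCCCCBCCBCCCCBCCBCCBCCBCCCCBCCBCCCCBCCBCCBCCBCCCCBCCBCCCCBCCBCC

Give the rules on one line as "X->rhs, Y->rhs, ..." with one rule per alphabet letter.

  step 2 ⇒ step 3: CCBABCCBCCCCBCCBCC ⇒ BCC·BCC·CC·BA·CC·BCC·BCC·CC·BCC·BCC·BCC·BCC·CC·BCC·BCC·CC·BCC·BCC
    A ↦ BA
    B ↦ CC
    C ↦ BCC

A->BA, B->CC, C->BCC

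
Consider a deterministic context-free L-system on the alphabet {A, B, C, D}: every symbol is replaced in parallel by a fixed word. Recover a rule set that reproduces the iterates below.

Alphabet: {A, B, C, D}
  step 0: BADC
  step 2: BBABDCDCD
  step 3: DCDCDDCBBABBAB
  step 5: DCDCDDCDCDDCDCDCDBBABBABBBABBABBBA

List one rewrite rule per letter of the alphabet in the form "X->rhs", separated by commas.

A->D, B->DC, C->BA, D->B

  step 2 ⇒ step 3: BBABDCDCD ⇒ DC·DC·D·DC·B·BA·B·BA·B
    A ↦ D
    B ↦ DC
    C ↦ BA
    D ↦ B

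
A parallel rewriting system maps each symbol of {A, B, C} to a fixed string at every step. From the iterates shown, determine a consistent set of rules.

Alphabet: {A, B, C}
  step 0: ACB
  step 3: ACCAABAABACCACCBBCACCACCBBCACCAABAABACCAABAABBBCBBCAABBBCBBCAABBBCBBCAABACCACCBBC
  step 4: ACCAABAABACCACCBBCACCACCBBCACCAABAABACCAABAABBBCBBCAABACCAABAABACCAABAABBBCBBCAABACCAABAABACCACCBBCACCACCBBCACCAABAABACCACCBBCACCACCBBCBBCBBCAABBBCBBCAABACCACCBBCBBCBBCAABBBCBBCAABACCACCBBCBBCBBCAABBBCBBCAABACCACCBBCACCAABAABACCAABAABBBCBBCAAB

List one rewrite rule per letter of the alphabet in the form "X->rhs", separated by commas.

A->ACC, B->BBC, C->AAB

  step 3 ⇒ step 4: ACCAABAABACCACCBBCACCACCBBCACCAABAABACCAABAABBBCBBCAABBBCBBCAABBBCBBCAABACCACCBBC ⇒ ACC·AAB·AAB·ACC·ACC·BBC·ACC·ACC·BBC·ACC·AAB·AAB·ACC·AAB·AAB·BBC·BBC·AAB·ACC·AAB·AAB·ACC·AAB·AAB·BBC·BBC·AAB·ACC·AAB·AAB·ACC·ACC·BBC·ACC·ACC·BBC·ACC·AAB·AAB·ACC·ACC·BBC·ACC·ACC·BBC·BBC·BBC·AAB·BBC·BBC·AAB·ACC·ACC·BBC·BBC·BBC·AAB·BBC·BBC·AAB·ACC·ACC·BBC·BBC·BBC·AAB·BBC·BBC·AAB·ACC·ACC·BBC·ACC·AAB·AAB·ACC·AAB·AAB·BBC·BBC·AAB
    A ↦ ACC
    B ↦ BBC
    C ↦ AAB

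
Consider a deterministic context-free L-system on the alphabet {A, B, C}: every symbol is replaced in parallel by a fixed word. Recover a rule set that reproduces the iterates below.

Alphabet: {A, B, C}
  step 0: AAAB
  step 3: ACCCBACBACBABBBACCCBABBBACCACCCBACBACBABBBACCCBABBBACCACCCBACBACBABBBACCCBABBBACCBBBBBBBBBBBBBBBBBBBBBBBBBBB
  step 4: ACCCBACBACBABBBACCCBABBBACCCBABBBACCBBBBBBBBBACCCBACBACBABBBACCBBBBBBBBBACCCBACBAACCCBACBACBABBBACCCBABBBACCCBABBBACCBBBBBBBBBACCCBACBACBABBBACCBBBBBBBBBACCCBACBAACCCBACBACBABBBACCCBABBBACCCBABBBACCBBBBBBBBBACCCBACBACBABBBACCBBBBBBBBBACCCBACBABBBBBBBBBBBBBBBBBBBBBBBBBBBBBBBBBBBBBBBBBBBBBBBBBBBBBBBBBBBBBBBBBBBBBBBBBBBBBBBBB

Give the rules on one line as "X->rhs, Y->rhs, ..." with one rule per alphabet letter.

A->ACC, B->BBB, C->CBA

  step 3 ⇒ step 4: ACCCBACBACBABBBACCCBABBBACCACCCBACBACBABBBACCCBABBBACCACCCBACBACBABBBACCCBABBBACCBBBBBBBBBBBBBBBBBBBBBBBBBBB ⇒ ACC·CBA·CBA·CBA·BBB·ACC·CBA·BBB·ACC·CBA·BBB·ACC·BBB·BBB·BBB·ACC·CBA·CBA·CBA·BBB·ACC·BBB·BBB·BBB·ACC·CBA·CBA·ACC·CBA·CBA·CBA·BBB·ACC·CBA·BBB·ACC·CBA·BBB·ACC·BBB·BBB·BBB·ACC·CBA·CBA·CBA·BBB·ACC·BBB·BBB·BBB·ACC·CBA·CBA·ACC·CBA·CBA·CBA·BBB·ACC·CBA·BBB·ACC·CBA·BBB·ACC·BBB·BBB·BBB·ACC·CBA·CBA·CBA·BBB·ACC·BBB·BBB·BBB·ACC·CBA·CBA·BBB·BBB·BBB·BBB·BBB·BBB·BBB·BBB·BBB·BBB·BBB·BBB·BBB·BBB·BBB·BBB·BBB·BBB·BBB·BBB·BBB·BBB·BBB·BBB·BBB·BBB·BBB
    A ↦ ACC
    B ↦ BBB
    C ↦ CBA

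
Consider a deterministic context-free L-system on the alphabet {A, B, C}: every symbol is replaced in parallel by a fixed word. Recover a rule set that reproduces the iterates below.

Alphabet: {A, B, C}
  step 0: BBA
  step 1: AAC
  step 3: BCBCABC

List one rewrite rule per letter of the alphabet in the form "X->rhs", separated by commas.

  step 0 ⇒ step 1: BBA ⇒ A·A·C
    A ↦ C
    B ↦ A
    C ↦ BC  (constrained at step 1)

A->C, B->A, C->BC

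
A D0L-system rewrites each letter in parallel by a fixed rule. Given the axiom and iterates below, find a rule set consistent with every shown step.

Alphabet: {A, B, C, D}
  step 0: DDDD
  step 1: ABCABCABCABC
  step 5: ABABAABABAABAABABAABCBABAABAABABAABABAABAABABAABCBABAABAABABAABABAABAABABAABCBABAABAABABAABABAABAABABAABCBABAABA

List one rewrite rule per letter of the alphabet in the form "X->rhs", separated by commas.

A->BA, B->A, C->DA, D->ABC

  step 0 ⇒ step 1: DDDD ⇒ ABC·ABC·ABC·ABC
    D ↦ ABC
    A ↦ BA  (constrained at step 1)
    B ↦ A  (constrained at step 1)
    C ↦ DA  (constrained at step 1)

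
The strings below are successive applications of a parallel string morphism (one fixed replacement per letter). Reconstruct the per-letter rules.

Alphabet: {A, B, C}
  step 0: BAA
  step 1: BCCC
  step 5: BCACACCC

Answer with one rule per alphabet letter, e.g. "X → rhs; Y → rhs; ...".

  step 0 ⇒ step 1: BAA ⇒ BC·C·C
    A ↦ C
    B ↦ BC
    C ↦ A  (constrained at step 1)

A->C, B->BC, C->A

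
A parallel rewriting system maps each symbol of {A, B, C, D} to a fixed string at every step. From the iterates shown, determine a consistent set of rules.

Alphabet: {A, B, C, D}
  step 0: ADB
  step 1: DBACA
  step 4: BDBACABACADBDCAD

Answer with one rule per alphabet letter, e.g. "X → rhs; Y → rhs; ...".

A->D, B->CA, C->B, D->BA

  step 0 ⇒ step 1: ADB ⇒ D·BA·CA
    A ↦ D
    B ↦ CA
    D ↦ BA
    C ↦ B  (constrained at step 1)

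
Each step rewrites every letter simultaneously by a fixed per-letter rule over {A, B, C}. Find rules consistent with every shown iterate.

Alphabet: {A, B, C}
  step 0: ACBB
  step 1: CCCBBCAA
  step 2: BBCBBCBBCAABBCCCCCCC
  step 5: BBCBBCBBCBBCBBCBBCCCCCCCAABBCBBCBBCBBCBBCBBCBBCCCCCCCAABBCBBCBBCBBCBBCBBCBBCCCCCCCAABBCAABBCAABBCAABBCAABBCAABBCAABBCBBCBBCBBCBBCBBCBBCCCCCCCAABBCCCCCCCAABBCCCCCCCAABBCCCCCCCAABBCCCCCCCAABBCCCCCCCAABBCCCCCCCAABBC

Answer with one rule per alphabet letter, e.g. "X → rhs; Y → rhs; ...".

  step 1 ⇒ step 2: CCCBBCAA ⇒ BBC·BBC·BBC·A·A·BBC·CCC·CCC
    A ↦ CCC
    B ↦ A
    C ↦ BBC

A->CCC, B->A, C->BBC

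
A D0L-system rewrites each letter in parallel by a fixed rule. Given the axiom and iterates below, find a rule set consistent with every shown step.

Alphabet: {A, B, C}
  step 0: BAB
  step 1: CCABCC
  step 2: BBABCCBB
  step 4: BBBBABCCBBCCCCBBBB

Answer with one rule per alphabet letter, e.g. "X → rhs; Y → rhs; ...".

  step 1 ⇒ step 2: CCABCC ⇒ B·B·AB·CC·B·B
    A ↦ AB
    B ↦ CC
    C ↦ B

A->AB, B->CC, C->B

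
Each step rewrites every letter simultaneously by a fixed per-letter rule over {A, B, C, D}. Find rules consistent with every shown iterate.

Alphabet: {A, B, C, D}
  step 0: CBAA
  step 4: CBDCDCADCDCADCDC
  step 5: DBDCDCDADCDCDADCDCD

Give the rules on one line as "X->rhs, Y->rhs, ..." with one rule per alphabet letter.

A->AD, B->BD, C->D, D->C

  step 4 ⇒ step 5: CBDCDCADCDCADCDC ⇒ D·BD·C·D·C·D·AD·C·D·C·D·AD·C·D·C·D
    A ↦ AD
    B ↦ BD
    C ↦ D
    D ↦ C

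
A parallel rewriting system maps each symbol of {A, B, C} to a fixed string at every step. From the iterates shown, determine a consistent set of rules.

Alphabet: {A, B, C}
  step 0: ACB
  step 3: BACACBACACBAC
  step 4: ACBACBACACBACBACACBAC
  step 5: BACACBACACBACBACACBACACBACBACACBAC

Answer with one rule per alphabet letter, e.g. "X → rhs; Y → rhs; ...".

A->B, B->AC, C->AC

  step 4 ⇒ step 5: ACBACBACACBACBACACBAC ⇒ B·AC·AC·B·AC·AC·B·AC·B·AC·AC·B·AC·AC·B·AC·B·AC·AC·B·AC
    A ↦ B
    B ↦ AC
    C ↦ AC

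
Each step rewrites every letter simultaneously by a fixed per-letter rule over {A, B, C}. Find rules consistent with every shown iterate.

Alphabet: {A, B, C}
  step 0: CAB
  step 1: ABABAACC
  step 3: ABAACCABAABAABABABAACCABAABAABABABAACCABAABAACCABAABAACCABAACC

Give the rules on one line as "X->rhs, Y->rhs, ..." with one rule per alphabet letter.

A->ABA, B->ACC, C->AB

  step 0 ⇒ step 1: CAB ⇒ AB·ABA·ACC
    A ↦ ABA
    B ↦ ACC
    C ↦ AB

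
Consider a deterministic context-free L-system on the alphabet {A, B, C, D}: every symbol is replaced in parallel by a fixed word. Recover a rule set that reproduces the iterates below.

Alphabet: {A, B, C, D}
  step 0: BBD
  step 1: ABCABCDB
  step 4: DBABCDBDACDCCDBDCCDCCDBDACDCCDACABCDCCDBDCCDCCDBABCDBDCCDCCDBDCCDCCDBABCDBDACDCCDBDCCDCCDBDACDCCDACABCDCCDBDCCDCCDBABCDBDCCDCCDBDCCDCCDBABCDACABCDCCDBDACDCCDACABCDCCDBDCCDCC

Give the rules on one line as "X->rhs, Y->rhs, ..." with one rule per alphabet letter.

  step 0 ⇒ step 1: BBD ⇒ ABC·ABC·DB
    B ↦ ABC
    D ↦ DB
    A ↦ DAC  (constrained at step 1)
    C ↦ DCC  (constrained at step 1)

A->DAC, B->ABC, C->DCC, D->DB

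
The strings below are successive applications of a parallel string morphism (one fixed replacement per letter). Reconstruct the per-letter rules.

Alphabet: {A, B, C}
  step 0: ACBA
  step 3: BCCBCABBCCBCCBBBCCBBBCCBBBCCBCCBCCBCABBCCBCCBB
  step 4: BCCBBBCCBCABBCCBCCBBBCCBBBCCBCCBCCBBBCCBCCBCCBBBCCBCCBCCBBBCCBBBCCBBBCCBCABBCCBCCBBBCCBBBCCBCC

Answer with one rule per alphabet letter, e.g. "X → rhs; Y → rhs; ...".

  step 3 ⇒ step 4: BCCBCABBCCBCCBBBCCBBBCCBBBCCBCCBCCBCABBCCBCCBB ⇒ BCC·B·B·BCC·B·CAB·BCC·BCC·B·B·BCC·B·B·BCC·BCC·BCC·B·B·BCC·BCC·BCC·B·B·BCC·BCC·BCC·B·B·BCC·B·B·BCC·B·B·BCC·B·CAB·BCC·BCC·B·B·BCC·B·B·BCC·BCC
    A ↦ CAB
    B ↦ BCC
    C ↦ B

A->CAB, B->BCC, C->B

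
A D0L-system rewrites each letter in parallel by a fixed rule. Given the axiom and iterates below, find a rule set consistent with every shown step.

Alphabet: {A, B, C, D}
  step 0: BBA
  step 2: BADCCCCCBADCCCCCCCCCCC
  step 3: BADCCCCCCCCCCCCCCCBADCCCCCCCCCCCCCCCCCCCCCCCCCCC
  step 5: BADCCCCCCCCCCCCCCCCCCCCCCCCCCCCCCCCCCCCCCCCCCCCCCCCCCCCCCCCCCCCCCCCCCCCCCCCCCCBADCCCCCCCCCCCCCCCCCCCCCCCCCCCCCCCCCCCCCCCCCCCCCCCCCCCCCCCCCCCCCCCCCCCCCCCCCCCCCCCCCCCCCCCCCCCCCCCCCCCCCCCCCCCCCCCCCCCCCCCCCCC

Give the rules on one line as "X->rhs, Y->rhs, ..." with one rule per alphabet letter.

  step 2 ⇒ step 3: BADCCCCCBADCCCCCCCCCCC ⇒ BAD·CCC·CC·CC·CC·CC·CC·CC·BAD·CCC·CC·CC·CC·CC·CC·CC·CC·CC·CC·CC·CC·CC
    A ↦ CCC
    B ↦ BAD
    C ↦ CC
    D ↦ CC

A->CCC, B->BAD, C->CC, D->CC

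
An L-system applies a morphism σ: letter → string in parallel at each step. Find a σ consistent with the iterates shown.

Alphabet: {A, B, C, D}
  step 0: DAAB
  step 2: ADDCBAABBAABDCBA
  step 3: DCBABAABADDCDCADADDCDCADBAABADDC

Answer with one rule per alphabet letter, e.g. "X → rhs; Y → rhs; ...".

A->DC, B->AD, C->AB, D->BA

  step 2 ⇒ step 3: ADDCBAABBAABDCBA ⇒ DC·BA·BA·AB·AD·DC·DC·AD·AD·DC·DC·AD·BA·AB·AD·DC
    A ↦ DC
    B ↦ AD
    C ↦ AB
    D ↦ BA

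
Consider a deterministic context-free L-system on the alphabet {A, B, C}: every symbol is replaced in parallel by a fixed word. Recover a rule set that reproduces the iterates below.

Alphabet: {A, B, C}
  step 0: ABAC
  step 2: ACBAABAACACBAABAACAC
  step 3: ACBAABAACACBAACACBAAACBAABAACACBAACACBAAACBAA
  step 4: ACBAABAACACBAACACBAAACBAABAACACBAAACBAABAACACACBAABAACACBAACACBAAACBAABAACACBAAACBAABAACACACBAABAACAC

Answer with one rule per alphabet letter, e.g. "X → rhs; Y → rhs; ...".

A->AC, B->BA, C->BAA

  step 3 ⇒ step 4: ACBAABAACACBAACACBAAACBAABAACACBAACACBAAACBAA ⇒ AC·BAA·BA·AC·AC·BA·AC·AC·BAA·AC·BAA·BA·AC·AC·BAA·AC·BAA·BA·AC·AC·AC·BAA·BA·AC·AC·BA·AC·AC·BAA·AC·BAA·BA·AC·AC·BAA·AC·BAA·BA·AC·AC·AC·BAA·BA·AC·AC
    A ↦ AC
    B ↦ BA
    C ↦ BAA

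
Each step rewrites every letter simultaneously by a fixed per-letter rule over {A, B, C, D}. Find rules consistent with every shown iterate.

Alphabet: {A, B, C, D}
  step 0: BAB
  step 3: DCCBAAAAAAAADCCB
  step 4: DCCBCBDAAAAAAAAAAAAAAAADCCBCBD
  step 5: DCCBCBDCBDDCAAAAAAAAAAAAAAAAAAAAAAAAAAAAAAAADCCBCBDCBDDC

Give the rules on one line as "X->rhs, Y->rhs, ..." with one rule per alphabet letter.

A->AA, B->D, C->CB, D->DC

  step 4 ⇒ step 5: DCCBCBDAAAAAAAAAAAAAAAADCCBCBD ⇒ DC·CB·CB·D·CB·D·DC·AA·AA·AA·AA·AA·AA·AA·AA·AA·AA·AA·AA·AA·AA·AA·AA·DC·CB·CB·D·CB·D·DC
    A ↦ AA
    B ↦ D
    C ↦ CB
    D ↦ DC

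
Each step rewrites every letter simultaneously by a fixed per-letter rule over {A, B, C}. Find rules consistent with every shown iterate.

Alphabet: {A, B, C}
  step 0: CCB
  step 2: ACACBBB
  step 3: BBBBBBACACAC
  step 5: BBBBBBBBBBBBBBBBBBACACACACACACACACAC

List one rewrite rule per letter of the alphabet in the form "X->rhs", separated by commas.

  step 2 ⇒ step 3: ACACBBB ⇒ BB·B·BB·B·AC·AC·AC
    A ↦ BB
    B ↦ AC
    C ↦ B

A->BB, B->AC, C->B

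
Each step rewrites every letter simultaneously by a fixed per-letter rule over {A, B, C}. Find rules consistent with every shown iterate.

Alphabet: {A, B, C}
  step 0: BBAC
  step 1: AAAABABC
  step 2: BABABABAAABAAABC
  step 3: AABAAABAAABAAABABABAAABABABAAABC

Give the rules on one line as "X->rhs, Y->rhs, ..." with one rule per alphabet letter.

A->BA, B->AA, C->BC

  step 2 ⇒ step 3: BABABABAAABAAABC ⇒ AA·BA·AA·BA·AA·BA·AA·BA·BA·BA·AA·BA·BA·BA·AA·BC
    A ↦ BA
    B ↦ AA
    C ↦ BC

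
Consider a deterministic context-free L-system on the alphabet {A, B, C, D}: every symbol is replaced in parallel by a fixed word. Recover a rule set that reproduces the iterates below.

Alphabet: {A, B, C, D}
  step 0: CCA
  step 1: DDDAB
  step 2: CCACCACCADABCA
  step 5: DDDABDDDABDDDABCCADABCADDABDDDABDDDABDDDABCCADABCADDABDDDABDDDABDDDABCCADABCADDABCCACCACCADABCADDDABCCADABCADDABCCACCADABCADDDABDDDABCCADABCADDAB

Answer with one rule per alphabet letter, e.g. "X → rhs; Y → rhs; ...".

A->DAB, B->CA, C->D, D->CCA

  step 1 ⇒ step 2: DDDAB ⇒ CCA·CCA·CCA·DAB·CA
    A ↦ DAB
    B ↦ CA
    D ↦ CCA
  step 0 ⇒ step 1: CCA ⇒ D·D·DAB
    C ↦ D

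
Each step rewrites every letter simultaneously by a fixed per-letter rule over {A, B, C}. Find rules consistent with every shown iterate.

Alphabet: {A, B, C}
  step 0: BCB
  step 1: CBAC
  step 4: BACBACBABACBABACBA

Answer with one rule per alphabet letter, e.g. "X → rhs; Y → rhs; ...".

  step 0 ⇒ step 1: BCB ⇒ C·BA·C
    B ↦ C
    C ↦ BA
    A ↦ BA  (constrained at step 1)

A->BA, B->C, C->BA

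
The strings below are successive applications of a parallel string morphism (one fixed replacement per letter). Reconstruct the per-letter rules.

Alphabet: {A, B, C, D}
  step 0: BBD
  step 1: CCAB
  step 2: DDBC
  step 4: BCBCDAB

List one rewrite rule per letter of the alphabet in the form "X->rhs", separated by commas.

  step 1 ⇒ step 2: CCAB ⇒ D·D·B·C
    A ↦ B
    B ↦ C
    C ↦ D
  step 0 ⇒ step 1: BBD ⇒ C·C·AB
    D ↦ AB

A->B, B->C, C->D, D->AB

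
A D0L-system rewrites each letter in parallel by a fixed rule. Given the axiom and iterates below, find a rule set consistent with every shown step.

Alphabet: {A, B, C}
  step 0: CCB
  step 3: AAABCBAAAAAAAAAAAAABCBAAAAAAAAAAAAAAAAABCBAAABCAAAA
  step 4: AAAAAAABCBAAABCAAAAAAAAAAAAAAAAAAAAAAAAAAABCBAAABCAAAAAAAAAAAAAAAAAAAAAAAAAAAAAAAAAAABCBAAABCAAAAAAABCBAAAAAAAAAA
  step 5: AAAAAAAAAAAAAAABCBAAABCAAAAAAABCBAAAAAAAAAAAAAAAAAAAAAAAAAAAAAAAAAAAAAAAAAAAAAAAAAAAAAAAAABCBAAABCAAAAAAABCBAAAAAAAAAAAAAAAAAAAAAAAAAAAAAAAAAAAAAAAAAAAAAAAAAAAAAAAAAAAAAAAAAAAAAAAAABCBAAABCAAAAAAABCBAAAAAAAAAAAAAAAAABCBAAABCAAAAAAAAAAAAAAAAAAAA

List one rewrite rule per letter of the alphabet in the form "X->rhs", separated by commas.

A->AA, B->ABC, C->BAA

  step 4 ⇒ step 5: AAAAAAABCBAAABCAAAAAAAAAAAAAAAAAAAAAAAAAAABCBAAABCAAAAAAAAAAAAAAAAAAAAAAAAAAAAAAAAAAABCBAAABCAAAAAAABCBAAAAAAAAAA ⇒ AA·AA·AA·AA·AA·AA·AA·ABC·BAA·ABC·AA·AA·AA·ABC·BAA·AA·AA·AA·AA·AA·AA·AA·AA·AA·AA·AA·AA·AA·AA·AA·AA·AA·AA·AA·AA·AA·AA·AA·AA·AA·AA·AA·ABC·BAA·ABC·AA·AA·AA·ABC·BAA·AA·AA·AA·AA·AA·AA·AA·AA·AA·AA·AA·AA·AA·AA·AA·AA·AA·AA·AA·AA·AA·AA·AA·AA·AA·AA·AA·AA·AA·AA·AA·AA·AA·AA·AA·ABC·BAA·ABC·AA·AA·AA·ABC·BAA·AA·AA·AA·AA·AA·AA·AA·ABC·BAA·ABC·AA·AA·AA·AA·AA·AA·AA·AA·AA·AA
    A ↦ AA
    B ↦ ABC
    C ↦ BAA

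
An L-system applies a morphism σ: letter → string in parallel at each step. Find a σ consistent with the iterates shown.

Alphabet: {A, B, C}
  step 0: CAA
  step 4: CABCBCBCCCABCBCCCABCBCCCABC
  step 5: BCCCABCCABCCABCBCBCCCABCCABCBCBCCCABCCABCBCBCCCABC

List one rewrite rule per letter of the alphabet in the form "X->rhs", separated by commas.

  step 4 ⇒ step 5: CABCBCBCCCABCBCCCABCBCCCABC ⇒ BC·C·CA·BC·CA·BC·CA·BC·BC·BC·C·CA·BC·CA·BC·BC·BC·C·CA·BC·CA·BC·BC·BC·C·CA·BC
    A ↦ C
    B ↦ CA
    C ↦ BC

A->C, B->CA, C->BC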